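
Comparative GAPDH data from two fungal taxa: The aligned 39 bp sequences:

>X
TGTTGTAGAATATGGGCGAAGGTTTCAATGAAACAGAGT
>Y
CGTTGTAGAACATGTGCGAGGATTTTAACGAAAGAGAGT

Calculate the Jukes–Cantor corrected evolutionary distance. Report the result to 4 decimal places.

The sequences differ at 8 of 39 sites (1, 11, 15, 20, 22, 26, 29, 34), so p = 8/39 ≈ 0.205128.
d = −(3/4) ln(1 − 4p/3) = −0.75 ln(1 − 0.273504) = −0.75 ln(0.726496)
  = −0.75 × (-0.319522) = 0.239642 substitutions/site.

0.2396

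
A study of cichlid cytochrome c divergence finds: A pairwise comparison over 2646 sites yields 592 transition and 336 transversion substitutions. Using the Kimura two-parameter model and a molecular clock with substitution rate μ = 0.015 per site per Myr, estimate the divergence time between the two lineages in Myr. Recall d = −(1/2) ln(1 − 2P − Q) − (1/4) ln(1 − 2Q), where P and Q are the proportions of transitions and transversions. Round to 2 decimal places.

P = 592/2646 ≈ 0.223734 and Q = 336/2646 ≈ 0.126984.
Under the Kimura two-parameter model, d = −½ ln(1 − 2P − Q) − ¼ ln(1 − 2Q).
1 − 2P − Q = 0.425548, giving −½ ln(0.425548) = 0.427189.
1 − 2Q = 0.746032, giving −¼ ln(0.746032) = 0.073247.
d = 0.427189 + 0.073247 = 0.500436.
Under a molecular clock d = 2μt, so t = d/(2μ) = 0.500436 / (2 × 0.015) = 16.68 Myr.

16.68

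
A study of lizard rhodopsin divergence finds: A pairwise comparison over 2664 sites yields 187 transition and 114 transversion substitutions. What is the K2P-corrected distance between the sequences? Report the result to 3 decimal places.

0.124

P = 187/2664 ≈ 0.070195 and Q = 114/2664 ≈ 0.042793.
Under the Kimura two-parameter model, d = −½ ln(1 − 2P − Q) − ¼ ln(1 − 2Q).
1 − 2P − Q = 0.816817, giving −½ ln(0.816817) = 0.101170.
1 − 2Q = 0.914414, giving −¼ ln(0.914414) = 0.022368.
d = 0.101170 + 0.022368 = 0.123538.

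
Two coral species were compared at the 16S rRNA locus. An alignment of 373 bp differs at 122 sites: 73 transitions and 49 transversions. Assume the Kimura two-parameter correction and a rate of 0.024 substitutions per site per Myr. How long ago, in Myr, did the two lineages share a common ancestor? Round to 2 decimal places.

P = 73/373 ≈ 0.19571 and Q = 49/373 ≈ 0.131367.
Under the Kimura two-parameter model, d = −½ ln(1 − 2P − Q) − ¼ ln(1 − 2Q).
1 − 2P − Q = 0.477213, giving −½ ln(0.477213) = 0.369896.
1 − 2Q = 0.737266, giving −¼ ln(0.737266) = 0.076202.
d = 0.369896 + 0.076202 = 0.446098.
Under a molecular clock d = 2μt, so t = d/(2μ) = 0.446098 / (2 × 0.024) = 9.29 Myr.

9.29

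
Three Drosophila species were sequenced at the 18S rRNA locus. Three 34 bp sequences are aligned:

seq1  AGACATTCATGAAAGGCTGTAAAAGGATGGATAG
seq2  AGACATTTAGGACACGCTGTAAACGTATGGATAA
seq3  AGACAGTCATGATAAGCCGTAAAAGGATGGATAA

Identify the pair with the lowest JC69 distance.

seq1–seq2: 7/34 differ, p = 0.206, d = 0.241.
seq1–seq3: 5/34 differ, p = 0.147, d = 0.164.
seq2–seq3: 8/34 differ, p = 0.235, d = 0.282.
The smallest distance is between seq1 and seq3.

seq1 and seq3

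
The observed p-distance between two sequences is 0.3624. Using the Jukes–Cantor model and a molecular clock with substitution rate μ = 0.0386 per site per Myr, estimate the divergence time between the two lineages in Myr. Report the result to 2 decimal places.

d = −(3/4) ln(1 − 4p/3) = −0.75 ln(1 − 0.4832) = −0.75 ln(0.5168)
  = −0.75 × (-0.660099) = 0.495074 substitutions/site.
Under a molecular clock d = 2μt, so t = d/(2μ) = 0.495074 / (2 × 0.0386) = 6.41 Myr.

6.41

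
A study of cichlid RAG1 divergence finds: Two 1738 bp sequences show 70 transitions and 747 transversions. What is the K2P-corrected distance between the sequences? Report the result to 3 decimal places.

P = 70/1738 ≈ 0.040276 and Q = 747/1738 ≈ 0.429804.
Under the Kimura two-parameter model, d = −½ ln(1 − 2P − Q) − ¼ ln(1 − 2Q).
1 − 2P − Q = 0.489644, giving −½ ln(0.489644) = 0.357038.
1 − 2Q = 0.140392, giving −¼ ln(0.140392) = 0.490829.
d = 0.357038 + 0.490829 = 0.847867.

0.848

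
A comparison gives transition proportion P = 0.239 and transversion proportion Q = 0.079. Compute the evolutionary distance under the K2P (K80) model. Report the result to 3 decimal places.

Under the Kimura two-parameter model, d = −½ ln(1 − 2P − Q) − ¼ ln(1 − 2Q).
1 − 2P − Q = 0.443, giving −½ ln(0.443) = 0.407093.
1 − 2Q = 0.842, giving −¼ ln(0.842) = 0.042994.
d = 0.407093 + 0.042994 = 0.450087.

0.450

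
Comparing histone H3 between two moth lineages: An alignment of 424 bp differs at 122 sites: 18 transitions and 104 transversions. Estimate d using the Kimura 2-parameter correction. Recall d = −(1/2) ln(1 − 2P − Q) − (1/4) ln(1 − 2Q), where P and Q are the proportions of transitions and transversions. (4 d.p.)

0.3690

P = 18/424 ≈ 0.042453 and Q = 104/424 ≈ 0.245283.
Under the Kimura two-parameter model, d = −½ ln(1 − 2P − Q) − ¼ ln(1 − 2Q).
1 − 2P − Q = 0.669811, giving −½ ln(0.669811) = 0.200380.
1 − 2Q = 0.509434, giving −¼ ln(0.509434) = 0.168614.
d = 0.200380 + 0.168614 = 0.368994.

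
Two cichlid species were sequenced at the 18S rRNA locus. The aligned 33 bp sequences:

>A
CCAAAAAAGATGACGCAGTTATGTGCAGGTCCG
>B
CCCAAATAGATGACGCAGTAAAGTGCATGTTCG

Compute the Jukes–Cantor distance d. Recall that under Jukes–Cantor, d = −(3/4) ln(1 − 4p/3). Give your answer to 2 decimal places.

The sequences differ at 6 of 33 sites (3, 7, 20, 22, 28, 31), so p = 6/33 ≈ 0.181818.
d = −(3/4) ln(1 − 4p/3) = −0.75 ln(1 − 0.242424) = −0.75 ln(0.757576)
  = −0.75 × (-0.277631) = 0.208223 substitutions/site.

0.21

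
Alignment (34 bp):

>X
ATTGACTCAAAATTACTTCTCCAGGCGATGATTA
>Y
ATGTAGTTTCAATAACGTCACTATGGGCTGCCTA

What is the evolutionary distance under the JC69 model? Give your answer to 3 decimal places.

0.665

The sequences differ at 15 of 34 sites, so p = 15/34 ≈ 0.441176.
d = −(3/4) ln(1 − 4p/3) = −0.75 ln(1 − 0.588235) = −0.75 ln(0.411765)
  = −0.75 × (-0.887302) = 0.665477 substitutions/site.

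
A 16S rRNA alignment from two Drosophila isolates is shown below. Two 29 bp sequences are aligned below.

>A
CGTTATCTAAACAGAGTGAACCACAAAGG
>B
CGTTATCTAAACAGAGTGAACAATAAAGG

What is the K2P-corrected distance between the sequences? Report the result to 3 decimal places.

0.072

Of 29 sites, 1 differences are transitions and 1 are transversions, so P = 1/29 ≈ 0.034483 and Q = 1/29 ≈ 0.034483.
Under the Kimura two-parameter model, d = −½ ln(1 − 2P − Q) − ¼ ln(1 − 2Q).
1 − 2P − Q = 0.896551, giving −½ ln(0.896551) = 0.054600.
1 − 2Q = 0.931034, giving −¼ ln(0.931034) = 0.017865.
d = 0.054600 + 0.017865 = 0.072465.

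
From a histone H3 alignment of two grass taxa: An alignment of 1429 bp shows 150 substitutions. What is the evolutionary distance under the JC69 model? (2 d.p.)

0.11

p = 150/1429 ≈ 0.104969.
d = −(3/4) ln(1 − 4p/3) = −0.75 ln(1 − 0.139959) = −0.75 ln(0.860041)
  = −0.75 × (-0.150775) = 0.113081 substitutions/site.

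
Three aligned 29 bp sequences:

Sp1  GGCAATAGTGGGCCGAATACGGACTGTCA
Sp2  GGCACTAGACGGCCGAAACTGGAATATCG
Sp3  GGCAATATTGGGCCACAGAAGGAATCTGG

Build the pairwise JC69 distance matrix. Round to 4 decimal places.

d(Sp1,Sp2) = 0.4006, d(Sp1,Sp3) = 0.4006, d(Sp2,Sp3) = 0.5285

Sp1–Sp2: 9/29 sites differ → p ≈ 0.310345, d = −0.75 ln(1 − 0.413793) = 0.400562 ≈ 0.4006.
Sp1–Sp3: 9/29 sites differ → p ≈ 0.310345, d = −0.75 ln(1 − 0.413793) = 0.400562 ≈ 0.4006.
Sp2–Sp3: 11/29 sites differ → p ≈ 0.37931, d = −0.75 ln(1 − 0.505747) = 0.528531 ≈ 0.5285.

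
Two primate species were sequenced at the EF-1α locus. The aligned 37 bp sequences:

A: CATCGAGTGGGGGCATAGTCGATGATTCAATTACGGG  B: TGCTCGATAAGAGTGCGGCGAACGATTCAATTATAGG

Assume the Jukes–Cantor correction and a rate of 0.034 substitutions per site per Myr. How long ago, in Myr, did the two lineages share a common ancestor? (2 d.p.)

14.07

The sequences differ at 20 of 37 sites, so p = 20/37 ≈ 0.540541.
d = −(3/4) ln(1 − 4p/3) = −0.75 ln(1 − 0.720721) = −0.75 ln(0.279279)
  = −0.75 × (-1.275544) = 0.956658 substitutions/site.
Under a molecular clock d = 2μt, so t = d/(2μ) = 0.956658 / (2 × 0.034) = 14.07 Myr.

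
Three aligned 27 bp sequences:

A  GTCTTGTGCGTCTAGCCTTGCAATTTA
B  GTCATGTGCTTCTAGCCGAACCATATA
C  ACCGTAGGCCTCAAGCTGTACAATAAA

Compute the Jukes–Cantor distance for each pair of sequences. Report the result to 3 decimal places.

A–B: 7/27 sites differ → p ≈ 0.259259, d = −0.75 ln(1 − 0.345679) = 0.318118 ≈ 0.318.
A–C: 12/27 sites differ → p ≈ 0.444444, d = −0.75 ln(1 − 0.592592) = 0.673455 ≈ 0.673.
B–C: 11/27 sites differ → p ≈ 0.407407, d = −0.75 ln(1 − 0.543209) = 0.587647 ≈ 0.588.

d(A,B) = 0.318, d(A,C) = 0.673, d(B,C) = 0.588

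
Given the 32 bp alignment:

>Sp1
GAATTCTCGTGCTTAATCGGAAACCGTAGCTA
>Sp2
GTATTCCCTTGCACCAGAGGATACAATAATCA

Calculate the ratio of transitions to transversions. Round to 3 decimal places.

0.750

Transitions are A↔G and C↔T; transversions are all other mismatches.
Transitions: 6. Transversions: 8.
R = 6/8 = 0.750.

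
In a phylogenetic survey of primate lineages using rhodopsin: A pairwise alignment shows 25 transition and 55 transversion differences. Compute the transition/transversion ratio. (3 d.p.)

0.455

R = 25/55 = 0.454545… ≈ 0.455 (to 3 d.p.).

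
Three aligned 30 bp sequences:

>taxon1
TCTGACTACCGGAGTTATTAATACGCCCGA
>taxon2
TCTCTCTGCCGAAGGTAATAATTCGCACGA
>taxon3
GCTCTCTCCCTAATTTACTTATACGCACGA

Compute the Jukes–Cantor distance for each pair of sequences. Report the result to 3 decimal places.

taxon1–taxon2: 8/30 sites differ → p ≈ 0.266667, d = −0.75 ln(1 − 0.355556) = 0.329526 ≈ 0.330.
taxon1–taxon3: 10/30 sites differ → p ≈ 0.333333, d = −0.75 ln(1 − 0.444444) = 0.440839 ≈ 0.441.
taxon2–taxon3: 8/30 sites differ → p ≈ 0.266667, d = −0.75 ln(1 − 0.355556) = 0.329526 ≈ 0.330.

d(taxon1,taxon2) = 0.330, d(taxon1,taxon3) = 0.441, d(taxon2,taxon3) = 0.330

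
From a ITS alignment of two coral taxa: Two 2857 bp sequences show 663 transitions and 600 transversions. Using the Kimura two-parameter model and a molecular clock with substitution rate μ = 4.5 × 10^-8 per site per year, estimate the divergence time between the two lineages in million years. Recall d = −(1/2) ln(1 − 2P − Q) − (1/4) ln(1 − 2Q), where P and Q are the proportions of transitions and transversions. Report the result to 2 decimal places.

P = 663/2857 ≈ 0.232062 and Q = 600/2857 ≈ 0.210011.
Under the Kimura two-parameter model, d = −½ ln(1 − 2P − Q) − ¼ ln(1 − 2Q).
1 − 2P − Q = 0.325865, giving −½ ln(0.325865) = 0.560636.
1 − 2Q = 0.579978, giving −¼ ln(0.579978) = 0.136191.
d = 0.560636 + 0.136191 = 0.696827.
Under a molecular clock d = 2μt, so t = d/(2μ) = 0.696827 / (2 × 4.5 × 10^-8) = 7.74 million years.

7.74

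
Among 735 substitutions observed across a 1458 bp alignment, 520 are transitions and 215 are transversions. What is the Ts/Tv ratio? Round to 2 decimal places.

2.42

R = 520/215 = 2.418604… ≈ 2.42 (to 2 d.p.).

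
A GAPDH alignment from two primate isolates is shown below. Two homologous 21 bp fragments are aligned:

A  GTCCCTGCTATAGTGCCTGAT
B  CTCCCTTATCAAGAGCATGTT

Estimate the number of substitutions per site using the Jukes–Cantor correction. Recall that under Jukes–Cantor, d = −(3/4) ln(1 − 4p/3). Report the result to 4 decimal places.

0.5319

The sequences differ at 8 of 21 sites (1, 7, 8, 10, 11, 14, 17, 20), so p = 8/21 ≈ 0.380952.
d = −(3/4) ln(1 − 4p/3) = −0.75 ln(1 − 0.507936) = −0.75 ln(0.492064)
  = −0.75 × (-0.709146) = 0.531860 substitutions/site.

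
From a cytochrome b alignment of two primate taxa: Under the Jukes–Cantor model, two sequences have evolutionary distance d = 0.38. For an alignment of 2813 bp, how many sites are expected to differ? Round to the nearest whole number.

839

Invert JC69: p = (3/4)(1 − e^(−4d/3)) = 0.75 × (1 − e^(-0.506667)) = 0.75 × (1 − 0.602500) = 0.298125.
Expected differing sites = pL ≈ 0.298125 × 2813 = 838.625625 ≈ 839.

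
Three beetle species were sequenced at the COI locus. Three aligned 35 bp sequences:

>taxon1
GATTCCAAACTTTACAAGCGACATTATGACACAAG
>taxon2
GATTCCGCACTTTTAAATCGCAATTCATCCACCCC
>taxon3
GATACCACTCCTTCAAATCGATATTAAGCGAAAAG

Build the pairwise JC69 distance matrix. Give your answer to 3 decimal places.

taxon1–taxon2: 14/35 sites differ → p = 0.4, d = −0.75 ln(1 − 0.533333) = 0.571605 ≈ 0.572.
taxon1–taxon3: 12/35 sites differ → p ≈ 0.342857, d = −0.75 ln(1 − 0.457143) = 0.458182 ≈ 0.458.
taxon2–taxon3: 14/35 sites differ → p = 0.4, d = −0.75 ln(1 − 0.533333) = 0.571605 ≈ 0.572.

d(taxon1,taxon2) = 0.572, d(taxon1,taxon3) = 0.458, d(taxon2,taxon3) = 0.572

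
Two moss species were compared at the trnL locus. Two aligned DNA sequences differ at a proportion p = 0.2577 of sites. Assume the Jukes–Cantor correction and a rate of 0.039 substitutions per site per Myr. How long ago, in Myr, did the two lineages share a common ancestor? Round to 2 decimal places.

d = −(3/4) ln(1 − 4p/3) = −0.75 ln(1 − 0.3436) = −0.75 ln(0.6564)
  = −0.75 × (-0.420985) = 0.315739 substitutions/site.
Under a molecular clock d = 2μt, so t = d/(2μ) = 0.315739 / (2 × 0.039) = 4.05 Myr.

4.05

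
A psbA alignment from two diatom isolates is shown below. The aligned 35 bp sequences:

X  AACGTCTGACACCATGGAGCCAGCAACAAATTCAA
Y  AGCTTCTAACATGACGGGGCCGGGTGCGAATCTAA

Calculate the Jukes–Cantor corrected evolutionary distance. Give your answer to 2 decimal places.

0.57

The sequences differ at 14 of 35 sites, so p = 14/35 = 0.4.
d = −(3/4) ln(1 − 4p/3) = −0.75 ln(1 − 0.533333) = −0.75 ln(0.466667)
  = −0.75 × (-0.762139) = 0.571604 substitutions/site.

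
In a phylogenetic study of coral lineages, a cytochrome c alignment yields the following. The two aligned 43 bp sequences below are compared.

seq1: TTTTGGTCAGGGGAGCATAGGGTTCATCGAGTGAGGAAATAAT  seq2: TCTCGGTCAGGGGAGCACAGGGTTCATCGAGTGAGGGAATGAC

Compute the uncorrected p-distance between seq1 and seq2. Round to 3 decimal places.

The sequences differ at 6 of 43 positions (sites 2, 4, 18, 37, 41, 43).
p = 6/43 = 0.139534… ≈ 0.140 (to 3 d.p.).

0.140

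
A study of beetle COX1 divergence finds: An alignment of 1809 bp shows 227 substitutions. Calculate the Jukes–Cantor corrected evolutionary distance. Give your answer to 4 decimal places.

0.1373

p = 227/1809 ≈ 0.125484.
d = −(3/4) ln(1 − 4p/3) = −0.75 ln(1 − 0.167312) = −0.75 ln(0.832688)
  = −0.75 × (-0.183096) = 0.137322 substitutions/site.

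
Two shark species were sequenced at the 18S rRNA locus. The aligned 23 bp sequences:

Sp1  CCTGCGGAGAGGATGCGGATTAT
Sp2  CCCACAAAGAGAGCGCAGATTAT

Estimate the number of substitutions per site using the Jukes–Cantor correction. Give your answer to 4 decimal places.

The sequences differ at 8 of 23 sites (3, 4, 6, 7, 12, 13, 14, 17), so p = 8/23 ≈ 0.347826.
d = −(3/4) ln(1 − 4p/3) = −0.75 ln(1 − 0.463768) = −0.75 ln(0.536232)
  = −0.75 × (-0.623188) = 0.467391 substitutions/site.

0.4674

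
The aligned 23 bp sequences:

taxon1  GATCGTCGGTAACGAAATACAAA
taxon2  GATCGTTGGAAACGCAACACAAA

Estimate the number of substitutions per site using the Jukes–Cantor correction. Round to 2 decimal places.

The sequences differ at 4 of 23 sites (7, 10, 15, 18), so p = 4/23 ≈ 0.173913.
d = −(3/4) ln(1 − 4p/3) = −0.75 ln(1 − 0.231884) = −0.75 ln(0.768116)
  = −0.75 × (-0.263815) = 0.197861 substitutions/site.

0.20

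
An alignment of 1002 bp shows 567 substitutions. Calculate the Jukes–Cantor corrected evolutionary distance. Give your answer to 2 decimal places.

1.05

p = 567/1002 ≈ 0.565868.
d = −(3/4) ln(1 − 4p/3) = −0.75 ln(1 − 0.754491) = −0.75 ln(0.245509)
  = −0.75 × (-1.404422) = 1.053317 substitutions/site.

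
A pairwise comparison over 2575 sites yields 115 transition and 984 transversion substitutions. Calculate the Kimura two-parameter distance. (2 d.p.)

0.68

P = 115/2575 ≈ 0.04466 and Q = 984/2575 ≈ 0.382136.
Under the Kimura two-parameter model, d = −½ ln(1 − 2P − Q) − ¼ ln(1 − 2Q).
1 − 2P − Q = 0.528544, giving −½ ln(0.528544) = 0.318815.
1 − 2Q = 0.235728, giving −¼ ln(0.235728) = 0.361269.
d = 0.318815 + 0.361269 = 0.680084.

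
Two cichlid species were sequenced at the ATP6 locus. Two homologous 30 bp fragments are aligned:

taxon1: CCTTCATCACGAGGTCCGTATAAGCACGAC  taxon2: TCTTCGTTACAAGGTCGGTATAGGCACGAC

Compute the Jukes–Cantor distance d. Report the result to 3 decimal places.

0.233

The sequences differ at 6 of 30 sites (1, 6, 8, 11, 17, 23), so p = 6/30 = 0.2.
d = −(3/4) ln(1 − 4p/3) = −0.75 ln(1 − 0.266667) = −0.75 ln(0.733333)
  = −0.75 × (-0.310155) = 0.232616 substitutions/site.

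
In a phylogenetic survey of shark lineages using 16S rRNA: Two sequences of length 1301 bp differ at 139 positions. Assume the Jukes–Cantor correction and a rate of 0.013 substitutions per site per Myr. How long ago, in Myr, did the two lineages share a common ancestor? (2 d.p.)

4.43

p = 139/1301 ≈ 0.106841.
d = −(3/4) ln(1 − 4p/3) = −0.75 ln(1 − 0.142455) = −0.75 ln(0.857545)
  = −0.75 × (-0.153682) = 0.115262 substitutions/site.
Under a molecular clock d = 2μt, so t = d/(2μ) = 0.115262 / (2 × 0.013) = 4.43 Myr.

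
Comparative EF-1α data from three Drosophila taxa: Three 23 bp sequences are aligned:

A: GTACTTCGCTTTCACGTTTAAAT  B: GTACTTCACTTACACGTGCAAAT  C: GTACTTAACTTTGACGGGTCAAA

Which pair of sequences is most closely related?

A and B

A–B: 4/23 differ, p = 0.174, d = 0.198.
A–C: 7/23 differ, p = 0.304, d = 0.390.
B–C: 7/23 differ, p = 0.304, d = 0.390.
The smallest distance is between A and B.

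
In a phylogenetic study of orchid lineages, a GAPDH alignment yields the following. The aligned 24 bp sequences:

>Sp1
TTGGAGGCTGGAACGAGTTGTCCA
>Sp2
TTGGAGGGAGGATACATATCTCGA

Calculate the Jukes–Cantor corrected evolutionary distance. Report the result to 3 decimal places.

0.520

The sequences differ at 9 of 24 sites (8, 9, 13, 14, 15, 17, 18, 20, 23), so p = 9/24 = 0.375.
d = −(3/4) ln(1 − 4p/3) = −0.75 ln(1 − 0.5) = −0.75 ln(0.5)
  = −0.75 × (-0.693147) = 0.519860 substitutions/site.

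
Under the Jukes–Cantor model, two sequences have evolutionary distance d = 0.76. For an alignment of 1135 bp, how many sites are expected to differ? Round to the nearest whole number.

542

Invert JC69: p = (3/4)(1 − e^(−4d/3)) = 0.75 × (1 − e^(-1.013333)) = 0.75 × (1 − 0.363007) = 0.477745.
Expected differing sites = pL ≈ 0.477745 × 1135 = 542.240575 ≈ 542.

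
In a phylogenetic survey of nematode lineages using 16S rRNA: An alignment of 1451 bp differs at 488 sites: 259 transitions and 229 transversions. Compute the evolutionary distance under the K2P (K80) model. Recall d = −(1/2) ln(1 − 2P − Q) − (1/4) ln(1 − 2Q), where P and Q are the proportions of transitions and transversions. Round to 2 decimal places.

0.46

P = 259/1451 ≈ 0.178498 and Q = 229/1451 ≈ 0.157822.
Under the Kimura two-parameter model, d = −½ ln(1 − 2P − Q) − ¼ ln(1 − 2Q).
1 − 2P − Q = 0.485182, giving −½ ln(0.485182) = 0.361616.
1 − 2Q = 0.684356, giving −¼ ln(0.684356) = 0.094819.
d = 0.361616 + 0.094819 = 0.456435.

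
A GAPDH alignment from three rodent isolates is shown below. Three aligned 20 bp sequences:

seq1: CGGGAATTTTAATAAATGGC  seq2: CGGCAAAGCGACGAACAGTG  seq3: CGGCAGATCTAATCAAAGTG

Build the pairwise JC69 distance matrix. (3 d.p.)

seq1–seq2: 11/20 sites differ → p = 0.55, d = −0.75 ln(1 − 0.733333) = 0.991316 ≈ 0.991.
seq1–seq3: 8/20 sites differ → p = 0.4, d = −0.75 ln(1 − 0.533333) = 0.571605 ≈ 0.572.
seq2–seq3: 7/20 sites differ → p = 0.35, d = −0.75 ln(1 − 0.466667) = 0.471457 ≈ 0.471.

d(seq1,seq2) = 0.991, d(seq1,seq3) = 0.572, d(seq2,seq3) = 0.471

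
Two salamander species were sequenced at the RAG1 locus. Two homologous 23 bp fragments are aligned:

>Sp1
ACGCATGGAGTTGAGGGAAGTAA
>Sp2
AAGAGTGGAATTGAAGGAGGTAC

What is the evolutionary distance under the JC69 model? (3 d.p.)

The sequences differ at 7 of 23 sites (2, 4, 5, 10, 15, 19, 23), so p = 7/23 ≈ 0.304348.
d = −(3/4) ln(1 − 4p/3) = −0.75 ln(1 − 0.405797) = −0.75 ln(0.594203)
  = −0.75 × (-0.520534) = 0.390401 substitutions/site.

0.390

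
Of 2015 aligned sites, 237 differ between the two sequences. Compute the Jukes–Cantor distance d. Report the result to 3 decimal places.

0.128

p = 237/2015 ≈ 0.117618.
d = −(3/4) ln(1 − 4p/3) = −0.75 ln(1 − 0.156824) = −0.75 ln(0.843176)
  = −0.75 × (-0.170580) = 0.127935 substitutions/site.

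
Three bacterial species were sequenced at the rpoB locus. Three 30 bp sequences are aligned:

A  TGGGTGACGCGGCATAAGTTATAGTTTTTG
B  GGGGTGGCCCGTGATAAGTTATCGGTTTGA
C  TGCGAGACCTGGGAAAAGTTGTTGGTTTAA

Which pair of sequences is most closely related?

A–B: 9/30 differ, p = 0.300, d = 0.383.
A–C: 11/30 differ, p = 0.367, d = 0.503.
B–C: 10/30 differ, p = 0.333, d = 0.441.
The smallest distance is between A and B.

A and B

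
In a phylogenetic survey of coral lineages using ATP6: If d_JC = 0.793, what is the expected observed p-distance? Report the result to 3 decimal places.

0.489

p = (3/4)(1 − e^(−4d/3)) = 0.75 × (1 − e^(-1.057333)) = 0.75 × (1 − 0.347381) = 0.489464.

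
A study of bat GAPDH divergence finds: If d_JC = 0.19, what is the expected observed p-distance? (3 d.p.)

0.168

p = (3/4)(1 − e^(−4d/3)) = 0.75 × (1 − e^(-0.253333)) = 0.75 × (1 − 0.776209) = 0.167843.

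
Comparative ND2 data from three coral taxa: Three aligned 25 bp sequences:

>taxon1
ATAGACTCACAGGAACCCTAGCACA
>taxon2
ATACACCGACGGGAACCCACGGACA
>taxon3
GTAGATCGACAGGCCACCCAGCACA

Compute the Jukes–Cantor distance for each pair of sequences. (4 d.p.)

d(taxon1,taxon2) = 0.3505, d(taxon1,taxon3) = 0.4172, d(taxon2,taxon3) = 0.5716

taxon1–taxon2: 7/25 sites differ → p = 0.28, d = −0.75 ln(1 − 0.373333) = 0.350505 ≈ 0.3505.
taxon1–taxon3: 8/25 sites differ → p = 0.32, d = −0.75 ln(1 − 0.426667) = 0.417216 ≈ 0.4172.
taxon2–taxon3: 10/25 sites differ → p = 0.4, d = −0.75 ln(1 − 0.533333) = 0.571605 ≈ 0.5716.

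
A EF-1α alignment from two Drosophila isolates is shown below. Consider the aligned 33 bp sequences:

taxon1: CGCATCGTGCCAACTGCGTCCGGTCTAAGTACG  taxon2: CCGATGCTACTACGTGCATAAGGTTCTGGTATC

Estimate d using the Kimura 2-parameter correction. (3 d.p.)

Of 33 sites, 7 differences are transitions and 10 are transversions, so P = 7/33 ≈ 0.212121 and Q = 10/33 ≈ 0.30303.
Under the Kimura two-parameter model, d = −½ ln(1 − 2P − Q) − ¼ ln(1 − 2Q).
1 − 2P − Q = 0.272728, giving −½ ln(0.272728) = 0.649640.
1 − 2Q = 0.39394, giving −¼ ln(0.39394) = 0.232889.
d = 0.649640 + 0.232889 = 0.882529.

0.883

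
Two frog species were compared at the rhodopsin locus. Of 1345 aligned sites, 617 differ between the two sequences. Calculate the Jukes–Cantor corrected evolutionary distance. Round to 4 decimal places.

p = 617/1345 ≈ 0.458736.
d = −(3/4) ln(1 − 4p/3) = −0.75 ln(1 − 0.611648) = −0.75 ln(0.388352)
  = −0.75 × (-0.945843) = 0.709382 substitutions/site.

0.7094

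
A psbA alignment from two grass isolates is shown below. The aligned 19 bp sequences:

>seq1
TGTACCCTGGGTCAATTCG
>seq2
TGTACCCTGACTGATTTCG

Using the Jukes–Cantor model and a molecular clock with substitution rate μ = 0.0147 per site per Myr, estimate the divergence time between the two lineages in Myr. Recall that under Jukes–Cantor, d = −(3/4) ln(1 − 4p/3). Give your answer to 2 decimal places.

8.41

The sequences differ at 4 of 19 sites (10, 11, 13, 15), so p = 4/19 ≈ 0.210526.
d = −(3/4) ln(1 − 4p/3) = −0.75 ln(1 − 0.280701) = −0.75 ln(0.719299)
  = −0.75 × (-0.329478) = 0.247109 substitutions/site.
Under a molecular clock d = 2μt, so t = d/(2μ) = 0.247109 / (2 × 0.0147) = 8.41 Myr.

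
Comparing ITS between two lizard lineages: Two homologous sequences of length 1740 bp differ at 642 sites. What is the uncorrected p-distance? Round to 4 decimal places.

0.3690

p = 642/1740 = 0.368965… ≈ 0.3690 (to 4 d.p.).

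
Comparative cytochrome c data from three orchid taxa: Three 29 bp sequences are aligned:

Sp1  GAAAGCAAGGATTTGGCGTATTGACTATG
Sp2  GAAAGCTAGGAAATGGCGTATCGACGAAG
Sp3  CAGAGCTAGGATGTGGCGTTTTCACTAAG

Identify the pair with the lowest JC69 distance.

Sp1 and Sp2

Sp1–Sp2: 6/29 differ, p = 0.207, d = 0.242.
Sp1–Sp3: 7/29 differ, p = 0.241, d = 0.291.
Sp2–Sp3: 8/29 differ, p = 0.276, d = 0.344.
The smallest distance is between Sp1 and Sp2.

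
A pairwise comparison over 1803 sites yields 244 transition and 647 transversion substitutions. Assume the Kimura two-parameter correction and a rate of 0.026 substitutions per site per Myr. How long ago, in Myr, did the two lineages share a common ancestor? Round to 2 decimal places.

P = 244/1803 ≈ 0.13533 and Q = 647/1803 ≈ 0.358846.
Under the Kimura two-parameter model, d = −½ ln(1 − 2P − Q) − ¼ ln(1 − 2Q).
1 − 2P − Q = 0.370494, giving −½ ln(0.370494) = 0.496459.
1 − 2Q = 0.282308, giving −¼ ln(0.282308) = 0.316189.
d = 0.496459 + 0.316189 = 0.812648.
Under a molecular clock d = 2μt, so t = d/(2μ) = 0.812648 / (2 × 0.026) = 15.63 Myr.

15.63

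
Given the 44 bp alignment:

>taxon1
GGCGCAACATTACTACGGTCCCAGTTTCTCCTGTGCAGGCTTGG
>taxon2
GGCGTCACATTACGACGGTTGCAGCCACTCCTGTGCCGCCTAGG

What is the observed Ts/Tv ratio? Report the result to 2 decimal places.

0.57

Transitions are A↔G and C↔T; transversions are all other mismatches.
Transitions: 4. Transversions: 7.
R = 4/7 = 0.571428… ≈ 0.57 (to 2 d.p.).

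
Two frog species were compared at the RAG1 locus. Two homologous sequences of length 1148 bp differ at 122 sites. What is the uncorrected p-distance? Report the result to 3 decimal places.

p = 122/1148 = 0.106271… ≈ 0.106 (to 3 d.p.).

0.106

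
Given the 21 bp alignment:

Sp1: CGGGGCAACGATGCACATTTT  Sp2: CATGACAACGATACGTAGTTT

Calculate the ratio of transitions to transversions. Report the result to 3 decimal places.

Transitions are A↔G and C↔T; transversions are all other mismatches.
Transitions: 5. Transversions: 2.
R = 5/2 = 2.500.

2.500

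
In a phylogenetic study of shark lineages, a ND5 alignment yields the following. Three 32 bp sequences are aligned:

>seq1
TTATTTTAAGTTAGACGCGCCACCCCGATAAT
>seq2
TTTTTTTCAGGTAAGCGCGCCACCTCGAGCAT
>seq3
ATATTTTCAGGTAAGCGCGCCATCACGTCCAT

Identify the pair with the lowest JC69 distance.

seq2 and seq3

seq1–seq2: 8/32 differ, p = 0.250, d = 0.304.
seq1–seq3: 10/32 differ, p = 0.313, d = 0.404.
seq2–seq3: 6/32 differ, p = 0.188, d = 0.216.
The smallest distance is between seq2 and seq3.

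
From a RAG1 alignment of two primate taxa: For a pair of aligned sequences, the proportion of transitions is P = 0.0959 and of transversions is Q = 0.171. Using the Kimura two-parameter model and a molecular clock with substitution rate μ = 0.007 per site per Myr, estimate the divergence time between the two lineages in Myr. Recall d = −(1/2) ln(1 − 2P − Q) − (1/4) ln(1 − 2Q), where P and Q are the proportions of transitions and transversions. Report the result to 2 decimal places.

23.57

Under the Kimura two-parameter model, d = −½ ln(1 − 2P − Q) − ¼ ln(1 − 2Q).
1 − 2P − Q = 0.6372, giving −½ ln(0.6372) = 0.225336.
1 − 2Q = 0.658, giving −¼ ln(0.658) = 0.104638.
d = 0.225336 + 0.104638 = 0.329974.
Under a molecular clock d = 2μt, so t = d/(2μ) = 0.329974 / (2 × 0.007) = 23.57 Myr.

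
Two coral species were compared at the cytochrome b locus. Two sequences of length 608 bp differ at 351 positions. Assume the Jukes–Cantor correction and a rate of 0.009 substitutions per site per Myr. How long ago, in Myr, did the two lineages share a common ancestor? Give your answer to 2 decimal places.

61.19

p = 351/608 ≈ 0.577303.
d = −(3/4) ln(1 − 4p/3) = −0.75 ln(1 − 0.769737) = −0.75 ln(0.230263)
  = −0.75 × (-1.468533) = 1.101400 substitutions/site.
Under a molecular clock d = 2μt, so t = d/(2μ) = 1.101400 / (2 × 0.009) = 61.19 Myr.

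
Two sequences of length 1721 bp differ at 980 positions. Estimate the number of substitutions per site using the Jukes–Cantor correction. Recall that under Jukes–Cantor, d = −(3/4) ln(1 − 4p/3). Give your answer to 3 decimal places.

1.068

p = 980/1721 ≈ 0.569436.
d = −(3/4) ln(1 − 4p/3) = −0.75 ln(1 − 0.759248) = −0.75 ln(0.240752)
  = −0.75 × (-1.423988) = 1.067991 substitutions/site.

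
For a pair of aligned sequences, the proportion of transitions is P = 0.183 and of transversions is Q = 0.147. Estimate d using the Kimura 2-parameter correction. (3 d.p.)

0.447

Under the Kimura two-parameter model, d = −½ ln(1 − 2P − Q) − ¼ ln(1 − 2Q).
1 − 2P − Q = 0.487, giving −½ ln(0.487) = 0.359746.
1 − 2Q = 0.706, giving −¼ ln(0.706) = 0.087035.
d = 0.359746 + 0.087035 = 0.446781.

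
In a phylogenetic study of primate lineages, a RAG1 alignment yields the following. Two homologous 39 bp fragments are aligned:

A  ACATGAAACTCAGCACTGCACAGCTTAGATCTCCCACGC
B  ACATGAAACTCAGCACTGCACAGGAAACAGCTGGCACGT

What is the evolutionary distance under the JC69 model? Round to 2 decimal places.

0.24

The sequences differ at 8 of 39 sites (24, 25, 26, 28, 30, 33, 34, 39), so p = 8/39 ≈ 0.205128.
d = −(3/4) ln(1 − 4p/3) = −0.75 ln(1 − 0.273504) = −0.75 ln(0.726496)
  = −0.75 × (-0.319522) = 0.239642 substitutions/site.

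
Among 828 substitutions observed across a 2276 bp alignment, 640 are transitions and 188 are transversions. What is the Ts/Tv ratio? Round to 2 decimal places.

R = 640/188 = 3.404255… ≈ 3.40 (to 2 d.p.).

3.40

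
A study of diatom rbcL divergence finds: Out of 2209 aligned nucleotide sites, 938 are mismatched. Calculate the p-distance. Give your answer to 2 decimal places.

0.42

p = 938/2209 = 0.424626… ≈ 0.42 (to 2 d.p.).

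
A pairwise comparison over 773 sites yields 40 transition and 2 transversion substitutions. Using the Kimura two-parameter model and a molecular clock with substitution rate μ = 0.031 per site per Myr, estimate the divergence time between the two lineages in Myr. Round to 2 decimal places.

P = 40/773 ≈ 0.051746 and Q = 2/773 ≈ 0.002587.
Under the Kimura two-parameter model, d = −½ ln(1 − 2P − Q) − ¼ ln(1 − 2Q).
1 − 2P − Q = 0.893921, giving −½ ln(0.893921) = 0.056069.
1 − 2Q = 0.994826, giving −¼ ln(0.994826) = 0.001297.
d = 0.056069 + 0.001297 = 0.057366.
Under a molecular clock d = 2μt, so t = d/(2μ) = 0.057366 / (2 × 0.031) = 0.93 Myr.

0.93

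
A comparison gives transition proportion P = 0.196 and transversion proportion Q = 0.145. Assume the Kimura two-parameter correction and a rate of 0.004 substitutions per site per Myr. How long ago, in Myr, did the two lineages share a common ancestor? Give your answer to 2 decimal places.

58.83

Under the Kimura two-parameter model, d = −½ ln(1 − 2P − Q) − ¼ ln(1 − 2Q).
1 − 2P − Q = 0.463, giving −½ ln(0.463) = 0.385014.
1 − 2Q = 0.71, giving −¼ ln(0.71) = 0.085623.
d = 0.385014 + 0.085623 = 0.470637.
Under a molecular clock d = 2μt, so t = d/(2μ) = 0.470637 / (2 × 0.004) = 58.83 Myr.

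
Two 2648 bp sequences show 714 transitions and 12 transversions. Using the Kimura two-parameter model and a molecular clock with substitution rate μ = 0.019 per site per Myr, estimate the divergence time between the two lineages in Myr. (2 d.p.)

P = 714/2648 ≈ 0.269637 and Q = 12/2648 ≈ 0.004532.
Under the Kimura two-parameter model, d = −½ ln(1 − 2P − Q) − ¼ ln(1 − 2Q).
1 − 2P − Q = 0.456194, giving −½ ln(0.456194) = 0.392419.
1 − 2Q = 0.990936, giving −¼ ln(0.990936) = 0.002276.
d = 0.392419 + 0.002276 = 0.394695.
Under a molecular clock d = 2μt, so t = d/(2μ) = 0.394695 / (2 × 0.019) = 10.39 Myr.

10.39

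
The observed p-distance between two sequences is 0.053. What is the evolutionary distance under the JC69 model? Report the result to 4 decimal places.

0.0550

d = −(3/4) ln(1 − 4p/3) = −0.75 ln(1 − 0.070667) = −0.75 ln(0.929333)
  = −0.75 × (-0.073288) = 0.054966 substitutions/site.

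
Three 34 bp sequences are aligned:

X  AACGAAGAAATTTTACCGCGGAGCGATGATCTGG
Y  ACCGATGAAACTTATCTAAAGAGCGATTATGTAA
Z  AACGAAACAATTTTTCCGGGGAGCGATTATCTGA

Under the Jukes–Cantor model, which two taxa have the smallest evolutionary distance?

X and Z

X–Y: 13/34 differ, p = 0.382, d = 0.535.
X–Z: 6/34 differ, p = 0.176, d = 0.201.
Y–Z: 12/34 differ, p = 0.353, d = 0.477.
The smallest distance is between X and Z.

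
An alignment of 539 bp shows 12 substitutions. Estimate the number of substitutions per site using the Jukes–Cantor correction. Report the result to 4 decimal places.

0.0226

p = 12/539 ≈ 0.022263.
d = −(3/4) ln(1 − 4p/3) = −0.75 ln(1 − 0.029684) = −0.75 ln(0.970316)
  = −0.75 × (-0.030133) = 0.022600 substitutions/site.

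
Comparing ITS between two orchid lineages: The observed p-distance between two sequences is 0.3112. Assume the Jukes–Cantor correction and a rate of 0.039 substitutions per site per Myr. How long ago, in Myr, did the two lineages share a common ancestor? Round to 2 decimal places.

d = −(3/4) ln(1 − 4p/3) = −0.75 ln(1 − 0.414933) = −0.75 ln(0.585067)
  = −0.75 × (-0.536029) = 0.402022 substitutions/site.
Under a molecular clock d = 2μt, so t = d/(2μ) = 0.402022 / (2 × 0.039) = 5.15 Myr.

5.15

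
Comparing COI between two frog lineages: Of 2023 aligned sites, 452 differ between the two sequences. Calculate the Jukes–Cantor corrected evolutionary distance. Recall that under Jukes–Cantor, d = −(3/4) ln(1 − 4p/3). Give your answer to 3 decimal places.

0.265

p = 452/2023 ≈ 0.223431.
d = −(3/4) ln(1 − 4p/3) = −0.75 ln(1 − 0.297908) = −0.75 ln(0.702092)
  = −0.75 × (-0.353691) = 0.265268 substitutions/site.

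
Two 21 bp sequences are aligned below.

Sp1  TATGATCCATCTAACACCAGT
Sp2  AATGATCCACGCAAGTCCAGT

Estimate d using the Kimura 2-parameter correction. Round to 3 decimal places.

0.360

Of 21 sites, 2 differences are transitions and 4 are transversions, so P = 2/21 ≈ 0.095238 and Q = 4/21 ≈ 0.190476.
Under the Kimura two-parameter model, d = −½ ln(1 − 2P − Q) − ¼ ln(1 − 2Q).
1 − 2P − Q = 0.619048, giving −½ ln(0.619048) = 0.239786.
1 − 2Q = 0.619048, giving −¼ ln(0.619048) = 0.119893.
d = 0.239786 + 0.119893 = 0.359679.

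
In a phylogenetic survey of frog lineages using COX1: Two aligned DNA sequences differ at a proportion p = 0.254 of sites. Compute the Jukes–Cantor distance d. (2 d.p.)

0.31

d = −(3/4) ln(1 − 4p/3) = −0.75 ln(1 − 0.338667) = −0.75 ln(0.661333)
  = −0.75 × (-0.413498) = 0.310124 substitutions/site.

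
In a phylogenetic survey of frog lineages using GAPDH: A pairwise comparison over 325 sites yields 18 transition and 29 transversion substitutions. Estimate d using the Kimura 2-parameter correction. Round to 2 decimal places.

P = 18/325 ≈ 0.055385 and Q = 29/325 ≈ 0.089231.
Under the Kimura two-parameter model, d = −½ ln(1 − 2P − Q) − ¼ ln(1 − 2Q).
1 − 2P − Q = 0.799999, giving −½ ln(0.799999) = 0.111572.
1 − 2Q = 0.821538, giving −¼ ln(0.821538) = 0.049144.
d = 0.111572 + 0.049144 = 0.160716.

0.16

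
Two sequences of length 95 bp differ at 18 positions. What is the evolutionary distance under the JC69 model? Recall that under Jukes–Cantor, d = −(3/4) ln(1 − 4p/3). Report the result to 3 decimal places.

0.218

p = 18/95 ≈ 0.189474.
d = −(3/4) ln(1 − 4p/3) = −0.75 ln(1 − 0.252632) = −0.75 ln(0.747368)
  = −0.75 × (-0.291198) = 0.218399 substitutions/site.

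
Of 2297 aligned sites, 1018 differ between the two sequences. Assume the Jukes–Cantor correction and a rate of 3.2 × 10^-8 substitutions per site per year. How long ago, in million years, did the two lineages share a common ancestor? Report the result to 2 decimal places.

p = 1018/2297 ≈ 0.443187.
d = −(3/4) ln(1 − 4p/3) = −0.75 ln(1 − 0.590916) = −0.75 ln(0.409084)
  = −0.75 × (-0.893835) = 0.670376 substitutions/site.
Under a molecular clock d = 2μt, so t = d/(2μ) = 0.670376 / (2 × 3.2 × 10^-8) = 10.47 million years.

10.47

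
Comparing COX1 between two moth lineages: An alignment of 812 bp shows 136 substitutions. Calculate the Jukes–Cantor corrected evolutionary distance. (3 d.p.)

0.190

p = 136/812 ≈ 0.167488.
d = −(3/4) ln(1 − 4p/3) = −0.75 ln(1 − 0.223317) = −0.75 ln(0.776683)
  = −0.75 × (-0.252723) = 0.189542 substitutions/site.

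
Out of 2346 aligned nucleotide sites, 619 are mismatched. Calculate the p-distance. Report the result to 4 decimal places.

p = 619/2346 = 0.263853… ≈ 0.2639 (to 4 d.p.).

0.2639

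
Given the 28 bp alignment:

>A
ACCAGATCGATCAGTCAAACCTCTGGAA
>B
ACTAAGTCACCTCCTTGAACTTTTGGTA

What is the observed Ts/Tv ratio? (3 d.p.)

Transitions are A↔G and C↔T; transversions are all other mismatches.
Transitions: 10. Transversions: 4.
R = 10/4 = 2.500.

2.500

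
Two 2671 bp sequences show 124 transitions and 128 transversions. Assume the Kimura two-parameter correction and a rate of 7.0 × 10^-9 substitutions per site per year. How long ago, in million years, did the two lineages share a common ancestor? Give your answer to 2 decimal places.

7.22

P = 124/2671 ≈ 0.046425 and Q = 128/2671 ≈ 0.047922.
Under the Kimura two-parameter model, d = −½ ln(1 − 2P − Q) − ¼ ln(1 − 2Q).
1 − 2P − Q = 0.859228, giving −½ ln(0.859228) = 0.075860.
1 − 2Q = 0.904156, giving −¼ ln(0.904156) = 0.025188.
d = 0.075860 + 0.025188 = 0.101048.
Under a molecular clock d = 2μt, so t = d/(2μ) = 0.101048 / (2 × 7.0 × 10^-9) = 7.22 million years.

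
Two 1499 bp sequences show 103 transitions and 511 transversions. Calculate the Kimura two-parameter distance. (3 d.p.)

P = 103/1499 ≈ 0.068712 and Q = 511/1499 ≈ 0.340894.
Under the Kimura two-parameter model, d = −½ ln(1 − 2P − Q) − ¼ ln(1 − 2Q).
1 − 2P − Q = 0.521682, giving −½ ln(0.521682) = 0.325349.
1 − 2Q = 0.318212, giving −¼ ln(0.318212) = 0.286259.
d = 0.325349 + 0.286259 = 0.611608.

0.612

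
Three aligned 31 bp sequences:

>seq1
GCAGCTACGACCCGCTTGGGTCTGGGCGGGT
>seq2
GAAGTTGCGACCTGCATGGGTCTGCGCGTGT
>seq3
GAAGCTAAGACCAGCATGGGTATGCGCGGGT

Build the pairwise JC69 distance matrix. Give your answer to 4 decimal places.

seq1–seq2: 7/31 sites differ → p ≈ 0.225806, d = −0.75 ln(1 − 0.301075) = 0.268659 ≈ 0.2687.
seq1–seq3: 6/31 sites differ → p ≈ 0.193548, d = −0.75 ln(1 − 0.258064) = 0.223869 ≈ 0.2239.
seq2–seq3: 6/31 sites differ → p ≈ 0.193548, d = −0.75 ln(1 − 0.258064) = 0.223869 ≈ 0.2239.

d(seq1,seq2) = 0.2687, d(seq1,seq3) = 0.2239, d(seq2,seq3) = 0.2239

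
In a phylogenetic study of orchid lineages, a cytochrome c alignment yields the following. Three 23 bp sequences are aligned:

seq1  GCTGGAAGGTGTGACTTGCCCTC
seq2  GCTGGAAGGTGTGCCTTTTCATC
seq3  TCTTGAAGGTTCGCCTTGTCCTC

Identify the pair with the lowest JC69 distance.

seq1 and seq2

seq1–seq2: 4/23 differ, p = 0.174, d = 0.198.
seq1–seq3: 6/23 differ, p = 0.261, d = 0.321.
seq2–seq3: 6/23 differ, p = 0.261, d = 0.321.
The smallest distance is between seq1 and seq2.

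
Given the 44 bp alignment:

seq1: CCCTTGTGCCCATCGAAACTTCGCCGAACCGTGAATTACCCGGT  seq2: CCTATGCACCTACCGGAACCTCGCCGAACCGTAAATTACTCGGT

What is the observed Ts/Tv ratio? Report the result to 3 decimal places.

9.000

Transitions are A↔G and C↔T; transversions are all other mismatches.
Transitions: 9. Transversions: 1.
R = 9/1 = 9.000.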